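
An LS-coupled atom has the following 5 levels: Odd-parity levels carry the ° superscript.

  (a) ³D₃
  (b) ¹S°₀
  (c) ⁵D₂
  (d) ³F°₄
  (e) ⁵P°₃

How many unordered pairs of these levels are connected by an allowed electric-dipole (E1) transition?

(a)–(b): forbidden (ΔS, ΔL, ΔJ).
(a)–(c): forbidden (parity, ΔS).
(a)–(d): allowed.
(a)–(e): forbidden (ΔS).
(b)–(c): forbidden (ΔS, ΔL, ΔJ).
(b)–(d): forbidden (parity, ΔS, ΔL, ΔJ).
(b)–(e): forbidden (parity, ΔS, ΔJ).
(c)–(d): forbidden (ΔS, ΔJ).
(c)–(e): allowed.
(d)–(e): forbidden (parity, ΔS, ΔL).
Allowed pairs: 2 of 10.

2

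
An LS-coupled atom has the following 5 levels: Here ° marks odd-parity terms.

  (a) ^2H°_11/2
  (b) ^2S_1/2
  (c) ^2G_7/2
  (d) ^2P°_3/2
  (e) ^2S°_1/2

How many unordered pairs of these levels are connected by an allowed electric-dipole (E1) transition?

(a)–(b): forbidden (ΔL, ΔJ).
(a)–(c): forbidden (ΔJ).
(a)–(d): forbidden (parity, ΔL, ΔJ).
(a)–(e): forbidden (parity, ΔL, ΔJ).
(b)–(c): forbidden (parity, ΔL, ΔJ).
(b)–(d): allowed.
(b)–(e): forbidden (ΔL).
(c)–(d): forbidden (ΔL, ΔJ).
(c)–(e): forbidden (ΔL, ΔJ).
(d)–(e): forbidden (parity).
Allowed pairs: 1 of 10.

1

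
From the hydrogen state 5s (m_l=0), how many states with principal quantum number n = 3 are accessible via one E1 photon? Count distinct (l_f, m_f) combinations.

3

E1 requires Δl = ±1, so l_f ∈ {-1, 1}; with 0 ≤ l_f ≤ n_f−1 = 2, the allowed l_f values are {1}.
For l_f = 1: m_f ∈ {m_i−1, m_i, m_i+1} ∩ [−1, 1] = {-1, 0, 1} → 3 states.
Total: 3.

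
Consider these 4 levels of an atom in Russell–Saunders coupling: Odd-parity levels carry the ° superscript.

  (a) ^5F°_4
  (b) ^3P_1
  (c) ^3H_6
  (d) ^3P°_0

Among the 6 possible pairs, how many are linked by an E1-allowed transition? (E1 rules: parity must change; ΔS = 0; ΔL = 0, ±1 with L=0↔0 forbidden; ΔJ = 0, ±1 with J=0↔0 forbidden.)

(a)–(b): forbidden (ΔS, ΔL, ΔJ).
(a)–(c): forbidden (ΔS, ΔL, ΔJ).
(a)–(d): forbidden (parity, ΔS, ΔL, ΔJ).
(b)–(c): forbidden (parity, ΔL, ΔJ).
(b)–(d): allowed.
(c)–(d): forbidden (ΔL, ΔJ).
Allowed pairs: 1 of 6.

1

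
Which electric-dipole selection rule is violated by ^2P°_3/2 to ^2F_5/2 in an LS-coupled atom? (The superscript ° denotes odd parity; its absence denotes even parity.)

the ΔL = 0, ±1 rule

Parity must change: odd → even — passes.
ΔS = 0: S: 1/2 → 1/2 — passes.
ΔL = 0, ±1 (not L=0↔0): L: 1 → 3, ΔL = +2 — fails.
ΔJ = 0, ±1 (not J=0↔0): J: 3/2 → 5/2, ΔJ = +1 — passes.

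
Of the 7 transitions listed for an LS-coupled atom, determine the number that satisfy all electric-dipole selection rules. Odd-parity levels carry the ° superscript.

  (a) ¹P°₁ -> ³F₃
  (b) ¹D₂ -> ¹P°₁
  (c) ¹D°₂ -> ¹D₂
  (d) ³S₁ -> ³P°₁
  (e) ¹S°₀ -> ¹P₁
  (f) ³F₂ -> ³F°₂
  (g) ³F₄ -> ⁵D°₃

5

(a) forbidden (ΔS, ΔL, ΔJ fail)
(b) allowed
(c) allowed
(d) allowed
(e) allowed
(f) allowed
(g) forbidden (ΔS fails)
Total allowed: 5 of 7.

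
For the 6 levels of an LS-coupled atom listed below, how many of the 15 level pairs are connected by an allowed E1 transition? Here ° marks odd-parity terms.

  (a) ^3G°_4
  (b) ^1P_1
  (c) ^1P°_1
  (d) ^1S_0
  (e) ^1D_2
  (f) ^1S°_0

4

(a)–(b): forbidden (ΔS, ΔL, ΔJ).
(a)–(c): forbidden (parity, ΔS, ΔL, ΔJ).
(a)–(d): forbidden (ΔS, ΔL, ΔJ).
(a)–(e): forbidden (ΔS, ΔL, ΔJ).
(a)–(f): forbidden (parity, ΔS, ΔL, ΔJ).
(b)–(c): allowed.
(b)–(d): forbidden (parity).
(b)–(e): forbidden (parity).
(b)–(f): allowed.
(c)–(d): allowed.
(c)–(e): allowed.
(c)–(f): forbidden (parity).
(d)–(e): forbidden (parity, ΔL, ΔJ).
(d)–(f): forbidden (ΔL, ΔJ).
(e)–(f): forbidden (ΔL, ΔJ).
Allowed pairs: 4 of 15.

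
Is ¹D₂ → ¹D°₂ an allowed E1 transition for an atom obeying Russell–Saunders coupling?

Initial level: S=0, L=2, J=2, parity even. Final level: S=0, L=2, J=2, parity odd.
Parity must change: even → odd — satisfied.
ΔS = 0: S: 0 → 0 — satisfied.
ΔL = 0, ±1 (not L=0↔0): L: 2 → 2, ΔL = +0 — satisfied.
ΔJ = 0, ±1 (not J=0↔0): J: 2 → 2, ΔJ = +0 — satisfied.
All four E1 rules are satisfied.

allowed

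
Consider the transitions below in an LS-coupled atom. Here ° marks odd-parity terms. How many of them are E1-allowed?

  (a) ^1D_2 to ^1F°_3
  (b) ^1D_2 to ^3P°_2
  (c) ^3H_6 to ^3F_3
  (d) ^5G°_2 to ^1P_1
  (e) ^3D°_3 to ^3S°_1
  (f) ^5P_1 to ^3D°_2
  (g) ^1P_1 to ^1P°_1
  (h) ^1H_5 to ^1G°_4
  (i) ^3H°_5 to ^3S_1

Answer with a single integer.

(a) allowed
(b) forbidden (ΔS fails)
(c) forbidden (parity, ΔL, ΔJ fail)
(d) forbidden (ΔS, ΔL fail)
(e) forbidden (parity, ΔL, ΔJ fail)
(f) forbidden (ΔS fails)
(g) allowed
(h) allowed
(i) forbidden (ΔL, ΔJ fail)
Total allowed: 3 of 9.

3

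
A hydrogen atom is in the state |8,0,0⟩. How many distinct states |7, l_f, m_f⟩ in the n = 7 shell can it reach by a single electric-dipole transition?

3

E1 requires Δl = ±1, so l_f ∈ {-1, 1}; with 0 ≤ l_f ≤ n_f−1 = 6, the allowed l_f values are {1}.
For l_f = 1: m_f ∈ {m_i−1, m_i, m_i+1} ∩ [−1, 1] = {-1, 0, 1} → 3 states.
Total: 3.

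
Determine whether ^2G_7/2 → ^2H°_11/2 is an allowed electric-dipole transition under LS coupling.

Reading off the term symbols: S 1/2→1/2, L 4→5, J 7/2→11/2, parity even→odd.
Parity must change: even → odd — satisfied.
ΔS = 0: S: 1/2 → 1/2 — satisfied.
ΔL = 0, ±1 (not L=0↔0): L: 4 → 5, ΔL = +1 — satisfied.
ΔJ = 0, ±1 (not J=0↔0): J: 7/2 → 11/2, ΔJ = +2 — violated.
Rule(s) violated: ΔJ.

forbidden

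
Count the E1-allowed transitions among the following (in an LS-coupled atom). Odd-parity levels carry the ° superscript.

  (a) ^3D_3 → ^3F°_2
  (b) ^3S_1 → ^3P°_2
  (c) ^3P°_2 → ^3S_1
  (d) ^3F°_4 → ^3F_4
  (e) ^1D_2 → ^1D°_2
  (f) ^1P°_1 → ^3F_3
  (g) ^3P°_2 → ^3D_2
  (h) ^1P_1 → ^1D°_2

(a) allowed
(b) allowed
(c) allowed
(d) allowed
(e) allowed
(f) forbidden (ΔS, ΔL, ΔJ fail)
(g) allowed
(h) allowed
Total allowed: 7 of 8.

7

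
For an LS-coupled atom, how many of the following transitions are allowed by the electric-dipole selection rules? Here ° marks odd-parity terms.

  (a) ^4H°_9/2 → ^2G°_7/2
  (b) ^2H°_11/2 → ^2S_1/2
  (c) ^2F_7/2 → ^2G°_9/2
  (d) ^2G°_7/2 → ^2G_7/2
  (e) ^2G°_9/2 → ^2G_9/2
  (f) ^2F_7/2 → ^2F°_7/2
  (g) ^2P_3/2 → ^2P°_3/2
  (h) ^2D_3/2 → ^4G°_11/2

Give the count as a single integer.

5

(a) forbidden (parity, ΔS fail)
(b) forbidden (ΔL, ΔJ fail)
(c) allowed
(d) allowed
(e) allowed
(f) allowed
(g) allowed
(h) forbidden (ΔS, ΔL, ΔJ fail)
Total allowed: 5 of 8.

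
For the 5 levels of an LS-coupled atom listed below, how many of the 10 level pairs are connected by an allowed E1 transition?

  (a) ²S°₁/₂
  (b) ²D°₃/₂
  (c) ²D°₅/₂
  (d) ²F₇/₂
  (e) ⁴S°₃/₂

1

(a)–(b): forbidden (parity, ΔL).
(a)–(c): forbidden (parity, ΔL, ΔJ).
(a)–(d): forbidden (ΔL, ΔJ).
(a)–(e): forbidden (parity, ΔS, ΔL).
(b)–(c): forbidden (parity).
(b)–(d): forbidden (ΔJ).
(b)–(e): forbidden (parity, ΔS, ΔL).
(c)–(d): allowed.
(c)–(e): forbidden (parity, ΔS, ΔL).
(d)–(e): forbidden (ΔS, ΔL, ΔJ).
Allowed pairs: 1 of 10.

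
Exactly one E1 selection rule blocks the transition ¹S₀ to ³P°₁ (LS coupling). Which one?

the ΔS = 0 rule

Initial level: S=0, L=0, J=0, parity even. Final level: S=1, L=1, J=1, parity odd.
Parity must change: even → odd — ok.
ΔS = 0: S: 0 → 1 — fails.
ΔL = 0, ±1 (not L=0↔0): L: 0 → 1, ΔL = +1 — ok.
ΔJ = 0, ±1 (not J=0↔0): J: 0 → 1, ΔJ = +1 — ok.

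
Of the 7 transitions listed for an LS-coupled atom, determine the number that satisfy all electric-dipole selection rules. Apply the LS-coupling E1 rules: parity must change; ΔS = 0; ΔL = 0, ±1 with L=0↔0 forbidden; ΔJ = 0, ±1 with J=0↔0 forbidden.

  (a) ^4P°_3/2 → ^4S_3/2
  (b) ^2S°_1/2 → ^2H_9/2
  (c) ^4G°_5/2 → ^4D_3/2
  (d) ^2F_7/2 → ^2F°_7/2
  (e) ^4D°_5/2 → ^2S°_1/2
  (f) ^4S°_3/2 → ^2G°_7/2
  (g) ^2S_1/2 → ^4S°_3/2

2

(a) allowed
(b) forbidden (ΔL, ΔJ fail)
(c) forbidden (ΔL fails)
(d) allowed
(e) forbidden (parity, ΔS, ΔL, ΔJ fail)
(f) forbidden (parity, ΔS, ΔL, ΔJ fail)
(g) forbidden (ΔS, ΔL fail)
Total allowed: 2 of 7.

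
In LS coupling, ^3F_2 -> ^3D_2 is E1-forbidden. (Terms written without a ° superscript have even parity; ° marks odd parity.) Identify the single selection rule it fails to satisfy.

parity

Initial level: S=1, L=3, J=2, parity even. Final level: S=1, L=2, J=2, parity even.
ΔS = 0: S: 1 → 1 — satisfied.
Parity must change: even → even — violated.
ΔL = 0, ±1 (not L=0↔0): L: 3 → 2, ΔL = -1 — satisfied.
ΔJ = 0, ±1 (not J=0↔0): J: 2 → 2, ΔJ = +0 — satisfied.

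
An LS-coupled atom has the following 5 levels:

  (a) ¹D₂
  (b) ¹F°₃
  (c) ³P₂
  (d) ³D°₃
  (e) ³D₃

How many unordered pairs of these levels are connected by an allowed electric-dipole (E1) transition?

3

(a)–(b): allowed.
(a)–(c): forbidden (parity, ΔS).
(a)–(d): forbidden (ΔS).
(a)–(e): forbidden (parity, ΔS).
(b)–(c): forbidden (ΔS, ΔL).
(b)–(d): forbidden (parity, ΔS).
(b)–(e): forbidden (ΔS).
(c)–(d): allowed.
(c)–(e): forbidden (parity).
(d)–(e): allowed.
Allowed pairs: 3 of 10.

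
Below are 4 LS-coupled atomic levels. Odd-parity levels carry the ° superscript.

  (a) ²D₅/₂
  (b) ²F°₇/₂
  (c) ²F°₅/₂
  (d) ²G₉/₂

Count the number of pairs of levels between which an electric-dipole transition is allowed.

(a)–(b): allowed.
(a)–(c): allowed.
(a)–(d): forbidden (parity, ΔL, ΔJ).
(b)–(c): forbidden (parity).
(b)–(d): allowed.
(c)–(d): forbidden (ΔJ).
Allowed pairs: 3 of 6.

3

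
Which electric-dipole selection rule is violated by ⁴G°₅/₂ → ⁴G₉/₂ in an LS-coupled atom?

Reading off the term symbols: S 3/2→3/2, L 4→4, J 5/2→9/2, parity odd→even.
Parity must change: odd → even — passes.
ΔS = 0: S: 3/2 → 3/2 — passes.
ΔL = 0, ±1 (not L=0↔0): L: 4 → 4, ΔL = +0 — passes.
ΔJ = 0, ±1 (not J=0↔0): J: 5/2 → 9/2, ΔJ = +2 — fails.

the ΔJ = 0, ±1 rule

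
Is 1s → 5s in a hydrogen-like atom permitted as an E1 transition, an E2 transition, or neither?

neither

Δl = 0 − 0 = +0; l_i + l_f = 0.
E1 (Δl = ±1): not satisfied.
E2 (Δl = 0,±2, l_i+l_f ≥ 2): not satisfied.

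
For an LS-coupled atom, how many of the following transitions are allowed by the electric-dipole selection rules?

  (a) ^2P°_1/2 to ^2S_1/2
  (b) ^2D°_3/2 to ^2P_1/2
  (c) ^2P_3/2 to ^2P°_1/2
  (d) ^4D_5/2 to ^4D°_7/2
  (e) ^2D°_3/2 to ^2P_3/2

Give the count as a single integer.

5

(a) allowed
(b) allowed
(c) allowed
(d) allowed
(e) allowed
Total allowed: 5 of 5.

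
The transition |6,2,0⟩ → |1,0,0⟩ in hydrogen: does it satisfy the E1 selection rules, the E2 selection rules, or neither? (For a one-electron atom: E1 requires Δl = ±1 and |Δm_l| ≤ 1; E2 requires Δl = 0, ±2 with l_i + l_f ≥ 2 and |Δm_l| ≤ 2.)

E2

Δl = 0 − 2 = -2; l_i + l_f = 2.
Δm_l = +0.
E1 (Δl = ±1, |Δm_l| ≤ 1): not satisfied.
E2 (Δl = 0,±2, l_i+l_f ≥ 2, |Δm_l| ≤ 2): satisfied.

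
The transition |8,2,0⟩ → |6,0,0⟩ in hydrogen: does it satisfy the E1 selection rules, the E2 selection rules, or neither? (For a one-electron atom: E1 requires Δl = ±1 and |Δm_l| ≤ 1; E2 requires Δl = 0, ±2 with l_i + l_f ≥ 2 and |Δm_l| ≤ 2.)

E2

Δl = 0 − 2 = -2; l_i + l_f = 2.
Δm_l = +0.
E1 (Δl = ±1, |Δm_l| ≤ 1): not satisfied.
E2 (Δl = 0,±2, l_i+l_f ≥ 2, |Δm_l| ≤ 2): satisfied.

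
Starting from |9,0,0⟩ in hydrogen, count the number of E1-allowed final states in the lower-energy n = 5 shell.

3

E1 requires Δl = ±1, so l_f ∈ {-1, 1}; with 0 ≤ l_f ≤ n_f−1 = 4, the allowed l_f values are {1}.
For l_f = 1: m_f ∈ {m_i−1, m_i, m_i+1} ∩ [−1, 1] = {-1, 0, 1} → 3 states.
Total: 3.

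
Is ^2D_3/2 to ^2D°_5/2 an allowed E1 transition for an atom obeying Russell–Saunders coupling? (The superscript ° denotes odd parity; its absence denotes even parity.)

Reading off the term symbols: S 1/2→1/2, L 2→2, J 3/2→5/2, parity even→odd.
Parity must change: even → odd — ok.
ΔS = 0: S: 1/2 → 1/2 — ok.
ΔL = 0, ±1 (not L=0↔0): L: 2 → 2, ΔL = +0 — ok.
ΔJ = 0, ±1 (not J=0↔0): J: 3/2 → 5/2, ΔJ = +1 — ok.
All four E1 rules are satisfied.

allowed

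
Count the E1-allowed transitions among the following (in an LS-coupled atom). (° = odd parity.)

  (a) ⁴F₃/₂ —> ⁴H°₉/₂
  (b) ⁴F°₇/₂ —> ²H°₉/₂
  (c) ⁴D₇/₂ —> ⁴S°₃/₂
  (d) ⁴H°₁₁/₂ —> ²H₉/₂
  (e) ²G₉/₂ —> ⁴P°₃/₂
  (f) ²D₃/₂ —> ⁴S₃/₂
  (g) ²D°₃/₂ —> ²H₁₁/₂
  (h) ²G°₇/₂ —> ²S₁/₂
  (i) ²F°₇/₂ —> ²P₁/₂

0

(a) forbidden (ΔL, ΔJ fail)
(b) forbidden (parity, ΔS, ΔL fail)
(c) forbidden (ΔL, ΔJ fail)
(d) forbidden (ΔS fails)
(e) forbidden (ΔS, ΔL, ΔJ fail)
(f) forbidden (parity, ΔS, ΔL fail)
(g) forbidden (ΔL, ΔJ fail)
(h) forbidden (ΔL, ΔJ fail)
(i) forbidden (ΔL, ΔJ fail)
Total allowed: 0 of 9.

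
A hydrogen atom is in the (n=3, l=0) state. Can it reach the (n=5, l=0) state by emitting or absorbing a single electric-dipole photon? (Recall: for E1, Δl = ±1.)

Δl = 0 − 0 = +0; the E1 rule Δl = ±1 is violated.
The transition is electric-dipole forbidden.

forbidden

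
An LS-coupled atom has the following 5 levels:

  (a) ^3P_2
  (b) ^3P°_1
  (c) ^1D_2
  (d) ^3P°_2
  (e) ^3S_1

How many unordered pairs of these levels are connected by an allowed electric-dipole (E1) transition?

(a)–(b): allowed.
(a)–(c): forbidden (parity, ΔS).
(a)–(d): allowed.
(a)–(e): forbidden (parity).
(b)–(c): forbidden (ΔS).
(b)–(d): forbidden (parity).
(b)–(e): allowed.
(c)–(d): forbidden (ΔS).
(c)–(e): forbidden (parity, ΔS, ΔL).
(d)–(e): allowed.
Allowed pairs: 4 of 10.

4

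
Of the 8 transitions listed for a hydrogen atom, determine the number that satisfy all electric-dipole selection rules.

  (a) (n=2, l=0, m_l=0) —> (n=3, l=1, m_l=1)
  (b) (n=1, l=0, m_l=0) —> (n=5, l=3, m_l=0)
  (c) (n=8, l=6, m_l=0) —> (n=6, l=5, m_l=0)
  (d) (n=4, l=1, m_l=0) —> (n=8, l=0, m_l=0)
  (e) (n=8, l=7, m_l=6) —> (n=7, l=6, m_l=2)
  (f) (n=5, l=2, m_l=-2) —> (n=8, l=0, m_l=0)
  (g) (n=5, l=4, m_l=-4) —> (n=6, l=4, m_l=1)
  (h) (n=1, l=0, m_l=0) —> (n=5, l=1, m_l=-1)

(a) allowed
(b) forbidden — Δl = +3 (E1 requires Δl = ±1)
(c) allowed
(d) allowed
(e) forbidden — Δm_l = -4 (E1 requires Δm_l = 0, ±1)
(f) forbidden — Δl = -2 (E1 requires Δl = ±1); Δm_l = +2 (E1 requires Δm_l = 0, ±1)
(g) forbidden — Δl = +0 (E1 requires Δl = ±1); Δm_l = +5 (E1 requires Δm_l = 0, ±1)
(h) allowed
Total allowed: 4 of 8.

4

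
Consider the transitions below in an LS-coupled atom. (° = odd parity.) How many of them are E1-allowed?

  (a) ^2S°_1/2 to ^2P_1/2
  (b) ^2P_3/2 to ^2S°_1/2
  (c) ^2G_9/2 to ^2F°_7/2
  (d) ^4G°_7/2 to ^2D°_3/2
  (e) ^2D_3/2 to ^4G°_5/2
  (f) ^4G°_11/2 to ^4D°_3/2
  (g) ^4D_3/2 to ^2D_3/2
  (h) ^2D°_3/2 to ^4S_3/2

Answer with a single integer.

3

(a) allowed
(b) allowed
(c) allowed
(d) forbidden (parity, ΔS, ΔL, ΔJ fail)
(e) forbidden (ΔS, ΔL fail)
(f) forbidden (parity, ΔL, ΔJ fail)
(g) forbidden (parity, ΔS fail)
(h) forbidden (ΔS, ΔL fail)
Total allowed: 3 of 8.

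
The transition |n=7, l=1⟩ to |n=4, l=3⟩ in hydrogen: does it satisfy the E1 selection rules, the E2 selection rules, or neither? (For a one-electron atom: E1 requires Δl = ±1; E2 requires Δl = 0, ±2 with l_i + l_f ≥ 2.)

Δl = 3 − 1 = +2; l_i + l_f = 4.
E1 (Δl = ±1): not satisfied.
E2 (Δl = 0,±2, l_i+l_f ≥ 2): satisfied.

E2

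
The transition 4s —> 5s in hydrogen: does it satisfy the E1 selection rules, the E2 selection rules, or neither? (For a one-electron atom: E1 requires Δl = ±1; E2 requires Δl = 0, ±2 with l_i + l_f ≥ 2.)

neither

Δl = 0 − 0 = +0; l_i + l_f = 0.
E1 (Δl = ±1): not satisfied.
E2 (Δl = 0,±2, l_i+l_f ≥ 2): not satisfied.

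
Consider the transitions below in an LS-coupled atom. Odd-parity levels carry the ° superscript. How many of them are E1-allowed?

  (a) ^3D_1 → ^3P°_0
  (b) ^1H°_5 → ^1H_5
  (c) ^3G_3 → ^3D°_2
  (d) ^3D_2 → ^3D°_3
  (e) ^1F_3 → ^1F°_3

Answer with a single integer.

4

(a) allowed
(b) allowed
(c) forbidden (ΔL fails)
(d) allowed
(e) allowed
Total allowed: 4 of 5.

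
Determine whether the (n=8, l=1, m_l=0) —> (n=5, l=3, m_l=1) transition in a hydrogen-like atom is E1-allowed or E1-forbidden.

l: 1 → 3 (Δl = +2). Δl = ±1 ✗.
m_l: 0 → 1 (Δm_l = +1). |Δm_l| ≤ 1 ✓.
The transition is electric-dipole forbidden.

forbidden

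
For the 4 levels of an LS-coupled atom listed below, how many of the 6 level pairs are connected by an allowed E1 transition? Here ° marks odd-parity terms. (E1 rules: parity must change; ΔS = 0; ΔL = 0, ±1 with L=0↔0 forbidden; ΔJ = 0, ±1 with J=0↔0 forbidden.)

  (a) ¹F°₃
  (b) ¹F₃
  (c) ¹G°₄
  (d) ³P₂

2

(a)–(b): allowed.
(a)–(c): forbidden (parity).
(a)–(d): forbidden (ΔS, ΔL).
(b)–(c): allowed.
(b)–(d): forbidden (parity, ΔS, ΔL).
(c)–(d): forbidden (ΔS, ΔL, ΔJ).
Allowed pairs: 2 of 6.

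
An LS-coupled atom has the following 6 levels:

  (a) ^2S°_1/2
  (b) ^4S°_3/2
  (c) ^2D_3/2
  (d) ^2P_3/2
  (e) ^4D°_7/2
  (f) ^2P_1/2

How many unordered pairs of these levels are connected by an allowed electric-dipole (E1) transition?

(a)–(b): forbidden (parity, ΔS, ΔL).
(a)–(c): forbidden (ΔL).
(a)–(d): allowed.
(a)–(e): forbidden (parity, ΔS, ΔL, ΔJ).
(a)–(f): allowed.
(b)–(c): forbidden (ΔS, ΔL).
(b)–(d): forbidden (ΔS).
(b)–(e): forbidden (parity, ΔL, ΔJ).
(b)–(f): forbidden (ΔS).
(c)–(d): forbidden (parity).
(c)–(e): forbidden (ΔS, ΔJ).
(c)–(f): forbidden (parity).
(d)–(e): forbidden (ΔS, ΔJ).
(d)–(f): forbidden (parity).
(e)–(f): forbidden (ΔS, ΔJ).
Allowed pairs: 2 of 15.

2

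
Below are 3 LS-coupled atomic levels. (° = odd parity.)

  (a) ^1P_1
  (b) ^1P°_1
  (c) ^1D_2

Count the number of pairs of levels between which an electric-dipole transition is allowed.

(a)–(b): allowed.
(a)–(c): forbidden (parity).
(b)–(c): allowed.
Allowed pairs: 2 of 3.

2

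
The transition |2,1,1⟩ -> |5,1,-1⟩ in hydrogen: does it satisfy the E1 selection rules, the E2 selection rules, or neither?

Δl = 1 − 1 = +0; l_i + l_f = 2.
Δm_l = -2.
E1 (Δl = ±1, |Δm_l| ≤ 1): not satisfied.
E2 (Δl = 0,±2, l_i+l_f ≥ 2, |Δm_l| ≤ 2): satisfied.

E2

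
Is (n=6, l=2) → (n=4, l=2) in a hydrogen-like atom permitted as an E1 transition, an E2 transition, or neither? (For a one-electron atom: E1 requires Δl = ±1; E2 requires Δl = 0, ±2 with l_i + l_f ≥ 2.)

E2

Δl = 2 − 2 = +0; l_i + l_f = 4.
E1 (Δl = ±1): not satisfied.
E2 (Δl = 0,±2, l_i+l_f ≥ 2): satisfied.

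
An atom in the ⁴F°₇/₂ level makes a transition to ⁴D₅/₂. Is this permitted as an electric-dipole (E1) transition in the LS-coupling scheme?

allowed

Parity must change: odd → even — ✓.
ΔS = 0: S: 3/2 → 3/2 — ✓.
ΔL = 0, ±1 (not L=0↔0): L: 3 → 2, ΔL = -1 — ✓.
ΔJ = 0, ±1 (not J=0↔0): J: 7/2 → 5/2, ΔJ = -1 — ✓.
All four E1 rules are satisfied.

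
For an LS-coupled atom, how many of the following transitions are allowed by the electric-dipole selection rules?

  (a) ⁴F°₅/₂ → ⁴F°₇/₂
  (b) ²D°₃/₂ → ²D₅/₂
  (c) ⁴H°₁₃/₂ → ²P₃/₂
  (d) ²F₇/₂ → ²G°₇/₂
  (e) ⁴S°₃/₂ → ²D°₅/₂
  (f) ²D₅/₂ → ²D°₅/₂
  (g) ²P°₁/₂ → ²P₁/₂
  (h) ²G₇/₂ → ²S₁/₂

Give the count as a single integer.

4

(a) forbidden (parity fails)
(b) allowed
(c) forbidden (ΔS, ΔL, ΔJ fail)
(d) allowed
(e) forbidden (parity, ΔS, ΔL fail)
(f) allowed
(g) allowed
(h) forbidden (parity, ΔL, ΔJ fail)
Total allowed: 4 of 8.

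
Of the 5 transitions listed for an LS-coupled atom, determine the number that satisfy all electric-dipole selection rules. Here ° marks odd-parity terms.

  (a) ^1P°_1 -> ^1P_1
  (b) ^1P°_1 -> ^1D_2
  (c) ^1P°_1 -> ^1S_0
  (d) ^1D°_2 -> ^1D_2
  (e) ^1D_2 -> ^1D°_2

5

(a) allowed
(b) allowed
(c) allowed
(d) allowed
(e) allowed
Total allowed: 5 of 5.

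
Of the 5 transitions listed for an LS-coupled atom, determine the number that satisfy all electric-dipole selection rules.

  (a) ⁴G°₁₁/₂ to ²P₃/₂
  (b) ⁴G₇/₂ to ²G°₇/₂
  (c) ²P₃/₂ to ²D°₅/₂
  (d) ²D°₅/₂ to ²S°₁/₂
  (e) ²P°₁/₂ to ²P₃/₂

2

(a) forbidden (ΔS, ΔL, ΔJ fail)
(b) forbidden (ΔS fails)
(c) allowed
(d) forbidden (parity, ΔL, ΔJ fail)
(e) allowed
Total allowed: 2 of 5.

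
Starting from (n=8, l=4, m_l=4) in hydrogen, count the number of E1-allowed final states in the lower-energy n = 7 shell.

4

E1 requires Δl = ±1, so l_f ∈ {3, 5}; with 0 ≤ l_f ≤ n_f−1 = 6, the allowed l_f values are {3, 5}.
For l_f = 3: m_f ∈ {m_i−1, m_i, m_i+1} ∩ [−3, 3] = {3} → 1 state.
For l_f = 5: m_f ∈ {m_i−1, m_i, m_i+1} ∩ [−5, 5] = {3, 4, 5} → 3 states.
Total: 4.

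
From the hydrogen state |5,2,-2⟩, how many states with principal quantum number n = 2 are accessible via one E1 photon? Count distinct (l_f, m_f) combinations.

E1 requires Δl = ±1, so l_f ∈ {1, 3}; with 0 ≤ l_f ≤ n_f−1 = 1, the allowed l_f values are {1}.
For l_f = 1: m_f ∈ {m_i−1, m_i, m_i+1} ∩ [−1, 1] = {-1} → 1 state.
Total: 1.

1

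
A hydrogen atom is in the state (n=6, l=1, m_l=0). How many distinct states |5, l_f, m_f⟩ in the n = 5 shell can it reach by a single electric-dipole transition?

4

E1 requires Δl = ±1, so l_f ∈ {0, 2}; with 0 ≤ l_f ≤ n_f−1 = 4, the allowed l_f values are {0, 2}.
For l_f = 0: m_f ∈ {m_i−1, m_i, m_i+1} ∩ [−0, 0] = {0} → 1 state.
For l_f = 2: m_f ∈ {m_i−1, m_i, m_i+1} ∩ [−2, 2] = {-1, 0, 1} → 3 states.
Total: 4.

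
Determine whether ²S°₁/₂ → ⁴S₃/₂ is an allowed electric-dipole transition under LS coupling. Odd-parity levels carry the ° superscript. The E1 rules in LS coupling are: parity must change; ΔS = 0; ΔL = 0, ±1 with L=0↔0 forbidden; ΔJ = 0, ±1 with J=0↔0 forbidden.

Parity must change: odd → even — ✓.
ΔS = 0: S: 1/2 → 3/2 — ✗.
ΔL = 0, ±1 (not L=0↔0): L: 0 → 0, ΔL = +0 — ✗.
ΔJ = 0, ±1 (not J=0↔0): J: 1/2 → 3/2, ΔJ = +1 — ✓.
Rule(s) violated: ΔS, ΔL.

forbidden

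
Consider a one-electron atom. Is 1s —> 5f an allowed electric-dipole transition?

l: 0 → 3 (Δl = +3). Δl = ±1 violated.
The transition is electric-dipole forbidden.

forbidden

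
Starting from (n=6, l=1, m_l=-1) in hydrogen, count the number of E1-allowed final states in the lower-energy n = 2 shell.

1

E1 requires Δl = ±1, so l_f ∈ {0, 2}; with 0 ≤ l_f ≤ n_f−1 = 1, the allowed l_f values are {0}.
For l_f = 0: m_f ∈ {m_i−1, m_i, m_i+1} ∩ [−0, 0] = {0} → 1 state.
Total: 1.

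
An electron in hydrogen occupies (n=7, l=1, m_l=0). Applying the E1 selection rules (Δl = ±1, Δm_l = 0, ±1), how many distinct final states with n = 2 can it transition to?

E1 requires Δl = ±1, so l_f ∈ {0, 2}; with 0 ≤ l_f ≤ n_f−1 = 1, the allowed l_f values are {0}.
For l_f = 0: m_f ∈ {m_i−1, m_i, m_i+1} ∩ [−0, 0] = {0} → 1 state.
Total: 1.

1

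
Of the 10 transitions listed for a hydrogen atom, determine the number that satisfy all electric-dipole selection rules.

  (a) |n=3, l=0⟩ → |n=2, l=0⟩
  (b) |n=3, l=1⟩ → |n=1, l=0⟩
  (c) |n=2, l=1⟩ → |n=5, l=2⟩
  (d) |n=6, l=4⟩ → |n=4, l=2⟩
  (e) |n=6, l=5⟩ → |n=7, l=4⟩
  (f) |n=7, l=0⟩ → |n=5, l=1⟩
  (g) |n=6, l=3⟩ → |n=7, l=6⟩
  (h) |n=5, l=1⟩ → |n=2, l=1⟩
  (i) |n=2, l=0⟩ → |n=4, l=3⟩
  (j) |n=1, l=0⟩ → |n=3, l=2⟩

4

(a) forbidden — Δl = +0 (E1 requires Δl = ±1)
(b) allowed
(c) allowed
(d) forbidden — Δl = -2 (E1 requires Δl = ±1)
(e) allowed
(f) allowed
(g) forbidden — Δl = +3 (E1 requires Δl = ±1)
(h) forbidden — Δl = +0 (E1 requires Δl = ±1)
(i) forbidden — Δl = +3 (E1 requires Δl = ±1)
(j) forbidden — Δl = +2 (E1 requires Δl = ±1)
Total allowed: 4 of 10.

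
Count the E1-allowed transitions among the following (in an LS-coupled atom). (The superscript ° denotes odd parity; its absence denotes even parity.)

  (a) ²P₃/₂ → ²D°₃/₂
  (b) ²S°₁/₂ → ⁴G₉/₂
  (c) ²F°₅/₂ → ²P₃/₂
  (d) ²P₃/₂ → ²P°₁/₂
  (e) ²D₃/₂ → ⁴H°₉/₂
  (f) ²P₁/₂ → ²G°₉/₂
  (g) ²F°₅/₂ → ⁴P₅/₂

(a) allowed
(b) forbidden (ΔS, ΔL, ΔJ fail)
(c) forbidden (ΔL fails)
(d) allowed
(e) forbidden (ΔS, ΔL, ΔJ fail)
(f) forbidden (ΔL, ΔJ fail)
(g) forbidden (ΔS, ΔL fail)
Total allowed: 2 of 7.

2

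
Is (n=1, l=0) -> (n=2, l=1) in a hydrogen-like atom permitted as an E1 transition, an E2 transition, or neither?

Δl = 1 − 0 = +1; l_i + l_f = 1.
E1 (Δl = ±1): satisfied.
E2 (Δl = 0,±2, l_i+l_f ≥ 2): not satisfied.

E1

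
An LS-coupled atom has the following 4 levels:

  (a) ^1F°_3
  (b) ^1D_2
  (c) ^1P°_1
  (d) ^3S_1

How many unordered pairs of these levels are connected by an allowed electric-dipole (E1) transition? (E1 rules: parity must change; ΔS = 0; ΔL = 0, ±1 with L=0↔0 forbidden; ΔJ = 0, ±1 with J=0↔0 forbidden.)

(a)–(b): allowed.
(a)–(c): forbidden (parity, ΔL, ΔJ).
(a)–(d): forbidden (ΔS, ΔL, ΔJ).
(b)–(c): allowed.
(b)–(d): forbidden (parity, ΔS, ΔL).
(c)–(d): forbidden (ΔS).
Allowed pairs: 2 of 6.

2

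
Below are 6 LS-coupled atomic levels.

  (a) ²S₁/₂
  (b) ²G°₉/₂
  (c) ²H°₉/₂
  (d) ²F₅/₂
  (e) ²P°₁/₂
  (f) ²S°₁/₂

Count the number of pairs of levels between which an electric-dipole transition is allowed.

(a)–(b): forbidden (ΔL, ΔJ).
(a)–(c): forbidden (ΔL, ΔJ).
(a)–(d): forbidden (parity, ΔL, ΔJ).
(a)–(e): allowed.
(a)–(f): forbidden (ΔL).
(b)–(c): forbidden (parity).
(b)–(d): forbidden (ΔJ).
(b)–(e): forbidden (parity, ΔL, ΔJ).
(b)–(f): forbidden (parity, ΔL, ΔJ).
(c)–(d): forbidden (ΔL, ΔJ).
(c)–(e): forbidden (parity, ΔL, ΔJ).
(c)–(f): forbidden (parity, ΔL, ΔJ).
(d)–(e): forbidden (ΔL, ΔJ).
(d)–(f): forbidden (ΔL, ΔJ).
(e)–(f): forbidden (parity).
Allowed pairs: 1 of 15.

1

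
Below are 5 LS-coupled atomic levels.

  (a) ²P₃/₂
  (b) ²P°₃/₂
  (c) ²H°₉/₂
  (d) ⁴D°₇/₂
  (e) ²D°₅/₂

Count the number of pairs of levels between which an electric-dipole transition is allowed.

2

(a)–(b): allowed.
(a)–(c): forbidden (ΔL, ΔJ).
(a)–(d): forbidden (ΔS, ΔJ).
(a)–(e): allowed.
(b)–(c): forbidden (parity, ΔL, ΔJ).
(b)–(d): forbidden (parity, ΔS, ΔJ).
(b)–(e): forbidden (parity).
(c)–(d): forbidden (parity, ΔS, ΔL).
(c)–(e): forbidden (parity, ΔL, ΔJ).
(d)–(e): forbidden (parity, ΔS).
Allowed pairs: 2 of 10.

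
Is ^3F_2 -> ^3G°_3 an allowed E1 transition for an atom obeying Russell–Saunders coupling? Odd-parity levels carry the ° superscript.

allowed

Parity must change: even → odd — ok.
ΔS = 0: S: 1 → 1 — ok.
ΔL = 0, ±1 (not L=0↔0): L: 3 → 4, ΔL = +1 — ok.
ΔJ = 0, ±1 (not J=0↔0): J: 2 → 3, ΔJ = +1 — ok.
All four E1 rules are satisfied.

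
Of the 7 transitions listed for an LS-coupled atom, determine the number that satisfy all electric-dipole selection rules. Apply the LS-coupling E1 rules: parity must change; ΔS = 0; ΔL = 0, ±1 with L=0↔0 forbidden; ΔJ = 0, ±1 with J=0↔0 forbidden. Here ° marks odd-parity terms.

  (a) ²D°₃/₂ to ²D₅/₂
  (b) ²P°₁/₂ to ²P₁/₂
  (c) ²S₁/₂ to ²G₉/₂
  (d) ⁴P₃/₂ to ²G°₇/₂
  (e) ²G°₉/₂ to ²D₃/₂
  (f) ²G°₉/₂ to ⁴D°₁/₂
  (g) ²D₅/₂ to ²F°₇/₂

3

(a) allowed
(b) allowed
(c) forbidden (parity, ΔL, ΔJ fail)
(d) forbidden (ΔS, ΔL, ΔJ fail)
(e) forbidden (ΔL, ΔJ fail)
(f) forbidden (parity, ΔS, ΔL, ΔJ fail)
(g) allowed
Total allowed: 3 of 7.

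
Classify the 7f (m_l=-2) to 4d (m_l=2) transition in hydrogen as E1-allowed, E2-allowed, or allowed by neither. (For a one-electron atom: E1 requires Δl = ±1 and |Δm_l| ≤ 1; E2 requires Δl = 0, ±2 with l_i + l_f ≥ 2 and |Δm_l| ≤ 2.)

neither

Δl = 2 − 3 = -1; l_i + l_f = 5.
Δm_l = +4.
E1 (Δl = ±1, |Δm_l| ≤ 1): not satisfied.
E2 (Δl = 0,±2, l_i+l_f ≥ 2, |Δm_l| ≤ 2): not satisfied.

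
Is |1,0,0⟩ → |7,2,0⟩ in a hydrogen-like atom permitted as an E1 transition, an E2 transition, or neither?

E2

Δl = 2 − 0 = +2; l_i + l_f = 2.
Δm_l = +0.
E1 (Δl = ±1, |Δm_l| ≤ 1): not satisfied.
E2 (Δl = 0,±2, l_i+l_f ≥ 2, |Δm_l| ≤ 2): satisfied.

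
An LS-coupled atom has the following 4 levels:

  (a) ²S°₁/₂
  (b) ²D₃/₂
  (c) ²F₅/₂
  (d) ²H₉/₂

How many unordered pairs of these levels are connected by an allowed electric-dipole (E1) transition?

(a)–(b): forbidden (ΔL).
(a)–(c): forbidden (ΔL, ΔJ).
(a)–(d): forbidden (ΔL, ΔJ).
(b)–(c): forbidden (parity).
(b)–(d): forbidden (parity, ΔL, ΔJ).
(c)–(d): forbidden (parity, ΔL, ΔJ).
Allowed pairs: 0 of 6.

0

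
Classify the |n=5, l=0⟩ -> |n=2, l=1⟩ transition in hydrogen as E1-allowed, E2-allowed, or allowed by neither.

Δl = 1 − 0 = +1; l_i + l_f = 1.
E1 (Δl = ±1): satisfied.
E2 (Δl = 0,±2, l_i+l_f ≥ 2): not satisfied.

E1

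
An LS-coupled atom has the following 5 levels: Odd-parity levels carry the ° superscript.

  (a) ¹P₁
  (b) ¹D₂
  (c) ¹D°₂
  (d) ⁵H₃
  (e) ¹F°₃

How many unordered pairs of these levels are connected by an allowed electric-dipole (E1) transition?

3

(a)–(b): forbidden (parity).
(a)–(c): allowed.
(a)–(d): forbidden (parity, ΔS, ΔL, ΔJ).
(a)–(e): forbidden (ΔL, ΔJ).
(b)–(c): allowed.
(b)–(d): forbidden (parity, ΔS, ΔL).
(b)–(e): allowed.
(c)–(d): forbidden (ΔS, ΔL).
(c)–(e): forbidden (parity).
(d)–(e): forbidden (ΔS, ΔL).
Allowed pairs: 3 of 10.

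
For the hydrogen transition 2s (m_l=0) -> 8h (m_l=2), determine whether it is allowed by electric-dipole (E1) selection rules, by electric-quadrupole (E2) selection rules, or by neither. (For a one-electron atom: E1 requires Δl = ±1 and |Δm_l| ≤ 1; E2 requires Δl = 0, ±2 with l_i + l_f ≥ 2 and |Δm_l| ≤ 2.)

Δl = 5 − 0 = +5; l_i + l_f = 5.
Δm_l = +2.
E1 (Δl = ±1, |Δm_l| ≤ 1): not satisfied.
E2 (Δl = 0,±2, l_i+l_f ≥ 2, |Δm_l| ≤ 2): not satisfied.

neither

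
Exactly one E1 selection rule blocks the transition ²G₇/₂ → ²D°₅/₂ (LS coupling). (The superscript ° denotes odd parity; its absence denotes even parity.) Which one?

Parity must change: even → odd — passes.
ΔS = 0: S: 1/2 → 1/2 — passes.
ΔL = 0, ±1 (not L=0↔0): L: 4 → 2, ΔL = -2 — fails.
ΔJ = 0, ±1 (not J=0↔0): J: 7/2 → 5/2, ΔJ = -1 — passes.

the ΔL = 0, ±1 rule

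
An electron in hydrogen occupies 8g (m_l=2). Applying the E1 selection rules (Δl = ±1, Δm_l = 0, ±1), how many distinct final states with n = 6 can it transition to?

E1 requires Δl = ±1, so l_f ∈ {3, 5}; with 0 ≤ l_f ≤ n_f−1 = 5, the allowed l_f values are {3, 5}.
For l_f = 3: m_f ∈ {m_i−1, m_i, m_i+1} ∩ [−3, 3] = {1, 2, 3} → 3 states.
For l_f = 5: m_f ∈ {m_i−1, m_i, m_i+1} ∩ [−5, 5] = {1, 2, 3} → 3 states.
Total: 6.

6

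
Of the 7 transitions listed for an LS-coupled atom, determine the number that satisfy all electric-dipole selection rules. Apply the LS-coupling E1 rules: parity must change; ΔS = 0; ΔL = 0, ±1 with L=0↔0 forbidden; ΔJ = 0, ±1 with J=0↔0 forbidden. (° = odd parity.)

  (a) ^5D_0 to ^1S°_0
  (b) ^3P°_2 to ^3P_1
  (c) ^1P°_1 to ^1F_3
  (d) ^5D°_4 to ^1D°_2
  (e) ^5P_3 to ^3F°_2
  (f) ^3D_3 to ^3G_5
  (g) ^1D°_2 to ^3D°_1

1

(a) forbidden (ΔS, ΔL, ΔJ fail)
(b) allowed
(c) forbidden (ΔL, ΔJ fail)
(d) forbidden (parity, ΔS, ΔJ fail)
(e) forbidden (ΔS, ΔL fail)
(f) forbidden (parity, ΔL, ΔJ fail)
(g) forbidden (parity, ΔS fail)
Total allowed: 1 of 7.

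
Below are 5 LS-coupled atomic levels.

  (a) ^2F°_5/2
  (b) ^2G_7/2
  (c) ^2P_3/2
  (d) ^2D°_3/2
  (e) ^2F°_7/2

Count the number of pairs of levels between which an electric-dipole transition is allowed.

3

(a)–(b): allowed.
(a)–(c): forbidden (ΔL).
(a)–(d): forbidden (parity).
(a)–(e): forbidden (parity).
(b)–(c): forbidden (parity, ΔL, ΔJ).
(b)–(d): forbidden (ΔL, ΔJ).
(b)–(e): allowed.
(c)–(d): allowed.
(c)–(e): forbidden (ΔL, ΔJ).
(d)–(e): forbidden (parity, ΔJ).
Allowed pairs: 3 of 10.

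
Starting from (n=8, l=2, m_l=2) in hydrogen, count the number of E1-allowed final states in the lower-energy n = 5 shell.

E1 requires Δl = ±1, so l_f ∈ {1, 3}; with 0 ≤ l_f ≤ n_f−1 = 4, the allowed l_f values are {1, 3}.
For l_f = 1: m_f ∈ {m_i−1, m_i, m_i+1} ∩ [−1, 1] = {1} → 1 state.
For l_f = 3: m_f ∈ {m_i−1, m_i, m_i+1} ∩ [−3, 3] = {1, 2, 3} → 3 states.
Total: 4.

4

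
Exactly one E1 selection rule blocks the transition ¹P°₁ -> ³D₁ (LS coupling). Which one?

the ΔS = 0 rule

Parity must change: odd → even — passes.
ΔS = 0: S: 0 → 1 — fails.
ΔL = 0, ±1 (not L=0↔0): L: 1 → 2, ΔL = +1 — passes.
ΔJ = 0, ±1 (not J=0↔0): J: 1 → 1, ΔJ = +0 — passes.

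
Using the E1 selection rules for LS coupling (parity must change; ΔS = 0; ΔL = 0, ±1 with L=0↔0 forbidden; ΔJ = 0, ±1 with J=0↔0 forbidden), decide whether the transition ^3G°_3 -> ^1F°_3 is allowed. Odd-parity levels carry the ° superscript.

Parity must change: odd → odd — violated.
ΔS = 0: S: 1 → 0 — violated.
ΔL = 0, ±1 (not L=0↔0): L: 4 → 3, ΔL = -1 — satisfied.
ΔJ = 0, ±1 (not J=0↔0): J: 3 → 3, ΔJ = +0 — satisfied.
Rule(s) violated: parity, ΔS.

forbidden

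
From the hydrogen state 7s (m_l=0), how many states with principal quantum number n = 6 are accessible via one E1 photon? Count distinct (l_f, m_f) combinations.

3

E1 requires Δl = ±1, so l_f ∈ {-1, 1}; with 0 ≤ l_f ≤ n_f−1 = 5, the allowed l_f values are {1}.
For l_f = 1: m_f ∈ {m_i−1, m_i, m_i+1} ∩ [−1, 1] = {-1, 0, 1} → 3 states.
Total: 3.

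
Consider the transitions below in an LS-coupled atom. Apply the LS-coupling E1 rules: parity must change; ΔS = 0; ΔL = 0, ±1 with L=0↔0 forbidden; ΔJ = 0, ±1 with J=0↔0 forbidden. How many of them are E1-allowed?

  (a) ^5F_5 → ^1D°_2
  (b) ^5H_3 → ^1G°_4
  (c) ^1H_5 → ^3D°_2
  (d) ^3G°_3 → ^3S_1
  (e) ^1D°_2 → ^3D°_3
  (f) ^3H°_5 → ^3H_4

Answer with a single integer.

(a) forbidden (ΔS, ΔJ fail)
(b) forbidden (ΔS fails)
(c) forbidden (ΔS, ΔL, ΔJ fail)
(d) forbidden (ΔL, ΔJ fail)
(e) forbidden (parity, ΔS fail)
(f) allowed
Total allowed: 1 of 6.

1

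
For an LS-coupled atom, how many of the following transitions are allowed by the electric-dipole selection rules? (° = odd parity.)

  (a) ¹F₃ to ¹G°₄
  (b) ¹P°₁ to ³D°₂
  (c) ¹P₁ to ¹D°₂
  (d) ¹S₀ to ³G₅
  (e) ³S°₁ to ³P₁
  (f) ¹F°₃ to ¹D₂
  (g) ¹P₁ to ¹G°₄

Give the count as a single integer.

4

(a) allowed
(b) forbidden (parity, ΔS fail)
(c) allowed
(d) forbidden (parity, ΔS, ΔL, ΔJ fail)
(e) allowed
(f) allowed
(g) forbidden (ΔL, ΔJ fail)
Total allowed: 4 of 7.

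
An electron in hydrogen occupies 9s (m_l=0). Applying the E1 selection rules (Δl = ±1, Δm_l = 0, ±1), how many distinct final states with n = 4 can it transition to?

3

E1 requires Δl = ±1, so l_f ∈ {-1, 1}; with 0 ≤ l_f ≤ n_f−1 = 3, the allowed l_f values are {1}.
For l_f = 1: m_f ∈ {m_i−1, m_i, m_i+1} ∩ [−1, 1] = {-1, 0, 1} → 3 states.
Total: 3.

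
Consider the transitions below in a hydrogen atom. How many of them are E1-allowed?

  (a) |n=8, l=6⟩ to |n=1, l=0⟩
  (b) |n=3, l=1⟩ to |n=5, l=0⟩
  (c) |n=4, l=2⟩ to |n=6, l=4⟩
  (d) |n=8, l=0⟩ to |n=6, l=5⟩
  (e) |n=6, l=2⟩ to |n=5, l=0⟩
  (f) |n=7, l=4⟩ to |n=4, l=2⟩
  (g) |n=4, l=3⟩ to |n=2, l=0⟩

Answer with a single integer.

(a) forbidden — Δl = -6 (E1 requires Δl = ±1)
(b) allowed
(c) forbidden — Δl = +2 (E1 requires Δl = ±1)
(d) forbidden — Δl = +5 (E1 requires Δl = ±1)
(e) forbidden — Δl = -2 (E1 requires Δl = ±1)
(f) forbidden — Δl = -2 (E1 requires Δl = ±1)
(g) forbidden — Δl = -3 (E1 requires Δl = ±1)
Total allowed: 1 of 7.

1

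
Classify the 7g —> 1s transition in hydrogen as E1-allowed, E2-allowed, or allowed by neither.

Δl = 0 − 4 = -4; l_i + l_f = 4.
E1 (Δl = ±1): not satisfied.
E2 (Δl = 0,±2, l_i+l_f ≥ 2): not satisfied.

neither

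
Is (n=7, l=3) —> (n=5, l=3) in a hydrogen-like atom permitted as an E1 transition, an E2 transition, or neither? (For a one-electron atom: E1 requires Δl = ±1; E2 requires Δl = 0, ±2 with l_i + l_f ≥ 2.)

E2

Δl = 3 − 3 = +0; l_i + l_f = 6.
E1 (Δl = ±1): not satisfied.
E2 (Δl = 0,±2, l_i+l_f ≥ 2): satisfied.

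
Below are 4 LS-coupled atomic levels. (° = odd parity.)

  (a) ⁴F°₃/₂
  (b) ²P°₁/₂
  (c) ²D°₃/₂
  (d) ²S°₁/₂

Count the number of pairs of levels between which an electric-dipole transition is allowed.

0

(a)–(b): forbidden (parity, ΔS, ΔL).
(a)–(c): forbidden (parity, ΔS).
(a)–(d): forbidden (parity, ΔS, ΔL).
(b)–(c): forbidden (parity).
(b)–(d): forbidden (parity).
(c)–(d): forbidden (parity, ΔL).
Allowed pairs: 0 of 6.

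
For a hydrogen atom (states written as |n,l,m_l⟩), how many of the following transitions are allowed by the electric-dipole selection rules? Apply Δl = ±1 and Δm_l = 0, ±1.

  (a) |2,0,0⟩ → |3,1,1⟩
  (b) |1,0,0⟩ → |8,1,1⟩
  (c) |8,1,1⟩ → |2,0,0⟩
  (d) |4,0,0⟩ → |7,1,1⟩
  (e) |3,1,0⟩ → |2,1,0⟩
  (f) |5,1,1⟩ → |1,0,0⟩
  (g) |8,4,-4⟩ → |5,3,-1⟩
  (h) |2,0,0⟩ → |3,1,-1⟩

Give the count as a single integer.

(a) allowed
(b) allowed
(c) allowed
(d) allowed
(e) forbidden — Δl = +0 (E1 requires Δl = ±1)
(f) allowed
(g) forbidden — Δm_l = +3 (E1 requires Δm_l = 0, ±1)
(h) allowed
Total allowed: 6 of 8.

6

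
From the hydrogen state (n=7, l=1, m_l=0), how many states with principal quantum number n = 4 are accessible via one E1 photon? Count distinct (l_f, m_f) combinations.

E1 requires Δl = ±1, so l_f ∈ {0, 2}; with 0 ≤ l_f ≤ n_f−1 = 3, the allowed l_f values are {0, 2}.
For l_f = 0: m_f ∈ {m_i−1, m_i, m_i+1} ∩ [−0, 0] = {0} → 1 state.
For l_f = 2: m_f ∈ {m_i−1, m_i, m_i+1} ∩ [−2, 2] = {-1, 0, 1} → 3 states.
Total: 4.

4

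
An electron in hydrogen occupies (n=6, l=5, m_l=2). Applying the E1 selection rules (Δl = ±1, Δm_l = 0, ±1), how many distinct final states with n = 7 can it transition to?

6

E1 requires Δl = ±1, so l_f ∈ {4, 6}; with 0 ≤ l_f ≤ n_f−1 = 6, the allowed l_f values are {4, 6}.
For l_f = 4: m_f ∈ {m_i−1, m_i, m_i+1} ∩ [−4, 4] = {1, 2, 3} → 3 states.
For l_f = 6: m_f ∈ {m_i−1, m_i, m_i+1} ∩ [−6, 6] = {1, 2, 3} → 3 states.
Total: 6.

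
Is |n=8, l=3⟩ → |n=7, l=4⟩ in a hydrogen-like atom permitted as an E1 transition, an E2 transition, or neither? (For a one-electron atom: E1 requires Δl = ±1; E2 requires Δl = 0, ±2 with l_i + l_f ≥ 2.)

Δl = 4 − 3 = +1; l_i + l_f = 7.
E1 (Δl = ±1): satisfied.
E2 (Δl = 0,±2, l_i+l_f ≥ 2): not satisfied.

E1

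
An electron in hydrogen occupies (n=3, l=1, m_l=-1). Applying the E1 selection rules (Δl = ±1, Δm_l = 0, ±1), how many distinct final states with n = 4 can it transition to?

E1 requires Δl = ±1, so l_f ∈ {0, 2}; with 0 ≤ l_f ≤ n_f−1 = 3, the allowed l_f values are {0, 2}.
For l_f = 0: m_f ∈ {m_i−1, m_i, m_i+1} ∩ [−0, 0] = {0} → 1 state.
For l_f = 2: m_f ∈ {m_i−1, m_i, m_i+1} ∩ [−2, 2] = {-2, -1, 0} → 3 states.
Total: 4.

4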